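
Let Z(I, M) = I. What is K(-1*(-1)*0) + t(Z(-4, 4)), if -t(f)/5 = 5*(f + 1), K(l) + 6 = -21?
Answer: 48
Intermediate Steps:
K(l) = -27 (K(l) = -6 - 21 = -27)
t(f) = -25 - 25*f (t(f) = -25*(f + 1) = -25*(1 + f) = -5*(5 + 5*f) = -25 - 25*f)
K(-1*(-1)*0) + t(Z(-4, 4)) = -27 + (-25 - 25*(-4)) = -27 + (-25 + 100) = -27 + 75 = 48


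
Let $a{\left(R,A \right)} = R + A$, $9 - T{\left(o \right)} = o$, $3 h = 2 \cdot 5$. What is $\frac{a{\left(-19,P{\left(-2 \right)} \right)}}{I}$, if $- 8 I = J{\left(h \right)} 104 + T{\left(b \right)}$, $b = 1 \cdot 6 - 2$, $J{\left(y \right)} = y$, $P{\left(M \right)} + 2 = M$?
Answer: $\frac{552}{1055} \approx 0.52322$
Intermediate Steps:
$P{\left(M \right)} = -2 + M$
$h = \frac{10}{3}$ ($h = \frac{2 \cdot 5}{3} = \frac{1}{3} \cdot 10 = \frac{10}{3} \approx 3.3333$)
$b = 4$ ($b = 6 - 2 = 4$)
$T{\left(o \right)} = 9 - o$
$a{\left(R,A \right)} = A + R$
$I = - \frac{1055}{24}$ ($I = - \frac{\frac{10}{3} \cdot 104 + \left(9 - 4\right)}{8} = - \frac{\frac{1040}{3} + \left(9 - 4\right)}{8} = - \frac{\frac{1040}{3} + 5}{8} = \left(- \frac{1}{8}\right) \frac{1055}{3} = - \frac{1055}{24} \approx -43.958$)
$\frac{a{\left(-19,P{\left(-2 \right)} \right)}}{I} = \frac{\left(-2 - 2\right) - 19}{- \frac{1055}{24}} = \left(-4 - 19\right) \left(- \frac{24}{1055}\right) = \left(-23\right) \left(- \frac{24}{1055}\right) = \frac{552}{1055}$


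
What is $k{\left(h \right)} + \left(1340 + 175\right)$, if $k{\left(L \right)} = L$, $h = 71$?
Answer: $1586$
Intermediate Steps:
$k{\left(h \right)} + \left(1340 + 175\right) = 71 + \left(1340 + 175\right) = 71 + 1515 = 1586$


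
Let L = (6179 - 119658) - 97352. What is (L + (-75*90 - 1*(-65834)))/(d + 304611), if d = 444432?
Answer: -151747/749043 ≈ -0.20259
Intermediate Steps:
L = -210831 (L = -113479 - 97352 = -210831)
(L + (-75*90 - 1*(-65834)))/(d + 304611) = (-210831 + (-75*90 - 1*(-65834)))/(444432 + 304611) = (-210831 + (-6750 + 65834))/749043 = (-210831 + 59084)*(1/749043) = -151747*1/749043 = -151747/749043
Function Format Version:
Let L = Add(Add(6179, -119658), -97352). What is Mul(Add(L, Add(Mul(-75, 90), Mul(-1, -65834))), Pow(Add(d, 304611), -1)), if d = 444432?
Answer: Rational(-151747, 749043) ≈ -0.20259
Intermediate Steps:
L = -210831 (L = Add(-113479, -97352) = -210831)
Mul(Add(L, Add(Mul(-75, 90), Mul(-1, -65834))), Pow(Add(d, 304611), -1)) = Mul(Add(-210831, Add(Mul(-75, 90), Mul(-1, -65834))), Pow(Add(444432, 304611), -1)) = Mul(Add(-210831, Add(-6750, 65834)), Pow(749043, -1)) = Mul(Add(-210831, 59084), Rational(1, 749043)) = Mul(-151747, Rational(1, 749043)) = Rational(-151747, 749043)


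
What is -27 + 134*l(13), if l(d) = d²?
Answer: 22619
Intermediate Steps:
-27 + 134*l(13) = -27 + 134*13² = -27 + 134*169 = -27 + 22646 = 22619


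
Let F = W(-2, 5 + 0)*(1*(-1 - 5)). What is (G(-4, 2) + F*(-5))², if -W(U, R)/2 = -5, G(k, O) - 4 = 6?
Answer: 96100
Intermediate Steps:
G(k, O) = 10 (G(k, O) = 4 + 6 = 10)
W(U, R) = 10 (W(U, R) = -2*(-5) = 10)
F = -60 (F = 10*(1*(-1 - 5)) = 10*(1*(-6)) = 10*(-6) = -60)
(G(-4, 2) + F*(-5))² = (10 - 60*(-5))² = (10 + 300)² = 310² = 96100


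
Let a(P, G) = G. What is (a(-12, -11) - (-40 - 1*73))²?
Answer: 10404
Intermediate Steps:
(a(-12, -11) - (-40 - 1*73))² = (-11 - (-40 - 1*73))² = (-11 - (-40 - 73))² = (-11 - 1*(-113))² = (-11 + 113)² = 102² = 10404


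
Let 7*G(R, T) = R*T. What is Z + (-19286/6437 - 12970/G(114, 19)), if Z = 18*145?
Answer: 17881922957/6971271 ≈ 2565.1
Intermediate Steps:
G(R, T) = R*T/7 (G(R, T) = (R*T)/7 = R*T/7)
Z = 2610
Z + (-19286/6437 - 12970/G(114, 19)) = 2610 + (-19286/6437 - 12970/((1/7)*114*19)) = 2610 + (-19286*1/6437 - 12970/2166/7) = 2610 + (-19286/6437 - 12970*7/2166) = 2610 + (-19286/6437 - 45395/1083) = 2610 - 313094353/6971271 = 17881922957/6971271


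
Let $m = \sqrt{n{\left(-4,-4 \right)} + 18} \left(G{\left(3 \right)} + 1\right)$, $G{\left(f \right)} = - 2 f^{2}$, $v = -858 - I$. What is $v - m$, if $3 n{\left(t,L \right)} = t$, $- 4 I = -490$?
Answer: $- \frac{1961}{2} + \frac{85 \sqrt{6}}{3} \approx -911.1$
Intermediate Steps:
$I = \frac{245}{2}$ ($I = \left(- \frac{1}{4}\right) \left(-490\right) = \frac{245}{2} \approx 122.5$)
$n{\left(t,L \right)} = \frac{t}{3}$
$v = - \frac{1961}{2}$ ($v = -858 - \frac{245}{2} = - \frac{1961}{2} \approx -980.5$)
$m = - \frac{85 \sqrt{6}}{3}$ ($m = \sqrt{\frac{1}{3} \left(-4\right) + 18} \left(- 2 \cdot 3^{2} + 1\right) = \sqrt{- \frac{4}{3} + 18} \left(\left(-2\right) 9 + 1\right) = \sqrt{\frac{50}{3}} \left(-18 + 1\right) = \frac{5 \sqrt{6}}{3} \left(-17\right) = - \frac{85 \sqrt{6}}{3} \approx -69.402$)
$v - m = - \frac{1961}{2} - - \frac{85 \sqrt{6}}{3} = - \frac{1961}{2} + \frac{85 \sqrt{6}}{3}$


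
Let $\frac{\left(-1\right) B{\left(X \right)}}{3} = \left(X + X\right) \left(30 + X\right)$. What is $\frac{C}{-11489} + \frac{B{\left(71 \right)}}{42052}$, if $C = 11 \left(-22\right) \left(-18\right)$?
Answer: $- \frac{338752113}{241567714} \approx -1.4023$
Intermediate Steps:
$C = 4356$ ($C = \left(-242\right) \left(-18\right) = 4356$)
$B{\left(X \right)} = - 6 X \left(30 + X\right)$ ($B{\left(X \right)} = - 3 \left(X + X\right) \left(30 + X\right) = - 3 \cdot 2 X \left(30 + X\right) = - 6 X \left(30 + X\right)$)
$\frac{C}{-11489} + \frac{B{\left(71 \right)}}{42052} = \frac{4356}{-11489} + \frac{\left(-6\right) 71 \left(30 + 71\right)}{42052} = 4356 \left(- \frac{1}{11489}\right) + \left(-6\right) 71 \cdot 101 \cdot \frac{1}{42052} = - \frac{4356}{11489} - \frac{21513}{21026} = - \frac{338752113}{241567714}$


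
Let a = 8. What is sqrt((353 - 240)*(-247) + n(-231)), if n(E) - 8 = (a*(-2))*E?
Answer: I*sqrt(24207) ≈ 155.59*I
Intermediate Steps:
n(E) = 8 - 16*E (n(E) = 8 + (8*(-2))*E = 8 - 16*E)
sqrt((353 - 240)*(-247) + n(-231)) = sqrt((353 - 240)*(-247) + (8 - 16*(-231))) = sqrt(113*(-247) + (8 + 3696)) = sqrt(-27911 + 3704) = sqrt(-24207) = I*sqrt(24207)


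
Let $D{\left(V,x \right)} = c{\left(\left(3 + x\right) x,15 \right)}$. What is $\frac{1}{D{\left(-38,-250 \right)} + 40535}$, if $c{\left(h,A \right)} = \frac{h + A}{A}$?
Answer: $\frac{3}{133958} \approx 2.2395 \cdot 10^{-5}$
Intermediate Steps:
$c{\left(h,A \right)} = \frac{A + h}{A}$
$D{\left(V,x \right)} = 1 + \frac{x \left(3 + x\right)}{15}$ ($D{\left(V,x \right)} = \frac{15 + \left(3 + x\right) x}{15} = \frac{15 + x \left(3 + x\right)}{15} = 1 + \frac{x \left(3 + x\right)}{15}$)
$\frac{1}{D{\left(-38,-250 \right)} + 40535} = \frac{1}{\left(1 + \frac{1}{15} \left(-250\right) \left(3 - 250\right)\right) + 40535} = \frac{1}{\left(1 + \frac{1}{15} \left(-250\right) \left(-247\right)\right) + 40535} = \frac{1}{\left(1 + \frac{12350}{3}\right) + 40535} = \frac{1}{\frac{12353}{3} + 40535} = \frac{1}{\frac{133958}{3}} = \frac{3}{133958}$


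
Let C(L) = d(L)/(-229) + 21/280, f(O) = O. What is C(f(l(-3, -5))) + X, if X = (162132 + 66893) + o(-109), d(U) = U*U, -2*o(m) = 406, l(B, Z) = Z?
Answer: 2096009207/9160 ≈ 2.2882e+5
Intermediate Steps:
o(m) = -203 (o(m) = -½*406 = -203)
d(U) = U²
C(L) = 3/40 - L²/229 (C(L) = L²/(-229) + 21/280 = L²*(-1/229) + 21*(1/280) = -L²/229 + 3/40 = 3/40 - L²/229)
X = 228822 (X = (162132 + 66893) - 203 = 229025 - 203 = 228822)
C(f(l(-3, -5))) + X = (3/40 - 1/229*(-5)²) + 228822 = (3/40 - 1/229*25) + 228822 = (3/40 - 25/229) + 228822 = -313/9160 + 228822 = 2096009207/9160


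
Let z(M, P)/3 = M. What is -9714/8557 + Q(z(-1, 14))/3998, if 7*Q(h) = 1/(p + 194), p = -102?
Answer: -25010743811/22031810584 ≈ -1.1352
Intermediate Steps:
z(M, P) = 3*M
Q(h) = 1/644 (Q(h) = 1/(7*(-102 + 194)) = (1/7)/92 = (1/7)*(1/92) = 1/644)
-9714/8557 + Q(z(-1, 14))/3998 = -9714/8557 + (1/644)/3998 = -9714*1/8557 + (1/644)*(1/3998) = -9714/8557 + 1/2574712 = -25010743811/22031810584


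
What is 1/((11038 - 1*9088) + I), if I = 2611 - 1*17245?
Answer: -1/12684 ≈ -7.8839e-5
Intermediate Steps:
I = -14634 (I = 2611 - 17245 = -14634)
1/((11038 - 1*9088) + I) = 1/((11038 - 1*9088) - 14634) = 1/((11038 - 9088) - 14634) = 1/(1950 - 14634) = 1/(-12684) = -1/12684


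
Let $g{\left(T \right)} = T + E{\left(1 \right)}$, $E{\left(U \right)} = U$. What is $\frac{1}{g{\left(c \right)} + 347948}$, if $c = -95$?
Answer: $\frac{1}{347854} \approx 2.8748 \cdot 10^{-6}$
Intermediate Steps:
$g{\left(T \right)} = 1 + T$ ($g{\left(T \right)} = T + 1 = 1 + T$)
$\frac{1}{g{\left(c \right)} + 347948} = \frac{1}{\left(1 - 95\right) + 347948} = \frac{1}{-94 + 347948} = \frac{1}{347854}$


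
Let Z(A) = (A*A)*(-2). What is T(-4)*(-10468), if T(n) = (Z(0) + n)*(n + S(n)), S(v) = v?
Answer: -334976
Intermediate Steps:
Z(A) = -2*A² (Z(A) = A²*(-2) = -2*A²)
T(n) = 2*n² (T(n) = (-2*0² + n)*(n + n) = (-2*0 + n)*(2*n) = (0 + n)*(2*n) = n*(2*n) = 2*n²)
T(-4)*(-10468) = (2*(-4)²)*(-10468) = (2*16)*(-10468) = 32*(-10468) = -334976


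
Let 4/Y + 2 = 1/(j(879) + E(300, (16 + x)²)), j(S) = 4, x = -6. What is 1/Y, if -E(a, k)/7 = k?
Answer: -1393/2784 ≈ -0.50036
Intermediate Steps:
E(a, k) = -7*k
Y = -2784/1393 (Y = 4/(-2 + 1/(4 - 7*(16 - 6)²)) = 4/(-2 + 1/(4 - 7*10²)) = 4/(-2 + 1/(4 - 7*100)) = 4/(-2 + 1/(4 - 700)) = 4/(-2 + 1/(-696)) = 4/(-2 - 1/696) = 4/(-1393/696) = 4*(-696/1393) = -2784/1393 ≈ -1.9986)
1/Y = 1/(-2784/1393) = -1393/2784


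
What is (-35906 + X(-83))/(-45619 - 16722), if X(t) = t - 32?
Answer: 36021/62341 ≈ 0.57781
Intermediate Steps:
X(t) = -32 + t
(-35906 + X(-83))/(-45619 - 16722) = (-35906 + (-32 - 83))/(-45619 - 16722) = (-35906 - 115)/(-62341) = -36021*(-1/62341) = 36021/62341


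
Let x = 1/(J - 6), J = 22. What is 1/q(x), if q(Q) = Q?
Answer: 16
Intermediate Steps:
x = 1/16 (x = 1/(22 - 6) = 1/16 ≈ 0.062500)
1/q(x) = 1/(1/16) = 16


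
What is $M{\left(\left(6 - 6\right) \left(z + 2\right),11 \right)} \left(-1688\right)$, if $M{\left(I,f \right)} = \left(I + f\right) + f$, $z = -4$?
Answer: $-37136$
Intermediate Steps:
$M{\left(I,f \right)} = I + 2 f$
$M{\left(\left(6 - 6\right) \left(z + 2\right),11 \right)} \left(-1688\right) = \left(\left(6 - 6\right) \left(-4 + 2\right) + 2 \cdot 11\right) \left(-1688\right) = \left(0 \left(-2\right) + 22\right) \left(-1688\right) = \left(0 + 22\right) \left(-1688\right) = 22 \left(-1688\right) = -37136$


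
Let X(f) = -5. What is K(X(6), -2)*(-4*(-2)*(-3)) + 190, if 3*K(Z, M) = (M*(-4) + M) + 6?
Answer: 94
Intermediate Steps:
K(Z, M) = 2 - M (K(Z, M) = ((M*(-4) + M) + 6)/3 = ((-4*M + M) + 6)/3 = (-3*M + 6)/3 = (6 - 3*M)/3 = 2 - M)
K(X(6), -2)*(-4*(-2)*(-3)) + 190 = (2 - 1*(-2))*(-4*(-2)*(-3)) + 190 = (2 + 2)*(8*(-3)) + 190 = 4*(-24) + 190 = -96 + 190 = 94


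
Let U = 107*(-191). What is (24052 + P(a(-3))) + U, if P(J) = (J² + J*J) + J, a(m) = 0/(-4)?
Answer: 3615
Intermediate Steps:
U = -20437
a(m) = 0 (a(m) = 0*(-¼) = 0)
P(J) = J + 2*J² (P(J) = (J² + J²) + J = 2*J² + J = J + 2*J²)
(24052 + P(a(-3))) + U = (24052 + 0*(1 + 2*0)) - 20437 = (24052 + 0*(1 + 0)) - 20437 = (24052 + 0*1) - 20437 = (24052 + 0) - 20437 = 24052 - 20437 = 3615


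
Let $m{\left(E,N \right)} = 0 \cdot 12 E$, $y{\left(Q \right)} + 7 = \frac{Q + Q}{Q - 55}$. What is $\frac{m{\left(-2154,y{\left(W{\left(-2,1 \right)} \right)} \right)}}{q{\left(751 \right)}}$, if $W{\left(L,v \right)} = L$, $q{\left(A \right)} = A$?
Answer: $0$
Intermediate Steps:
$y{\left(Q \right)} = -7 + \frac{2 Q}{-55 + Q}$ ($y{\left(Q \right)} = -7 + \frac{Q + Q}{Q - 55} = -7 + \frac{2 Q}{-55 + Q}$)
$m{\left(E,N \right)} = 0$ ($m{\left(E,N \right)} = 0 E = 0$)
$\frac{m{\left(-2154,y{\left(W{\left(-2,1 \right)} \right)} \right)}}{q{\left(751 \right)}} = \frac{0}{751} = 0 \cdot \frac{1}{751} = 0$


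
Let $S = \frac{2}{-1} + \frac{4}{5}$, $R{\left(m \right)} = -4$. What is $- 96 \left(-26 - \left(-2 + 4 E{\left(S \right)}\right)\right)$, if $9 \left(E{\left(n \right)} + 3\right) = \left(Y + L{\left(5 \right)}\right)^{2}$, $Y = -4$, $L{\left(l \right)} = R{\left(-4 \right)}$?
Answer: $\frac{11648}{3} \approx 3882.7$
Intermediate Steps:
$L{\left(l \right)} = -4$
$S = - \frac{6}{5}$ ($S = 2 \left(-1\right) + 4 \cdot \frac{1}{5} = -2 + \frac{4}{5} = - \frac{6}{5} \approx -1.2$)
$E{\left(n \right)} = \frac{37}{9}$ ($E{\left(n \right)} = -3 + \frac{\left(-4 - 4\right)^{2}}{9} = -3 + \frac{\left(-8\right)^{2}}{9} = -3 + \frac{1}{9} \cdot 64 = -3 + \frac{64}{9} = \frac{37}{9}$)
$- 96 \left(-26 - \left(-2 + 4 E{\left(S \right)}\right)\right) = - 96 \left(-26 + \left(2 - \frac{148}{9}\right)\right) = - 96 \left(-26 - \frac{130}{9}\right) = \left(-96\right) \left(- \frac{364}{9}\right) = \frac{11648}{3}$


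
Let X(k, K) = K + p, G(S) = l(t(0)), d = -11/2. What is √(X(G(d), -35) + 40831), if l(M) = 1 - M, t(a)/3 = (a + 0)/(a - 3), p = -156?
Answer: 8*√635 ≈ 201.59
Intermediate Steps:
t(a) = 3*a/(-3 + a) (t(a) = 3*((a + 0)/(a - 3)) = 3*(a/(-3 + a)) = 3*a/(-3 + a))
d = -11/2 (d = -11*½ = -11/2 ≈ -5.5000)
G(S) = 1 (G(S) = 1 - 3*0/(-3 + 0) = 1 - 3*0/(-3) = 1 - 3*0*(-1)/3 = 1 - 1*0 = 1 + 0 = 1)
X(k, K) = -156 + K (X(k, K) = K - 156 = -156 + K)
√(X(G(d), -35) + 40831) = √((-156 - 35) + 40831) = √(-191 + 40831) = √40640 = 8*√635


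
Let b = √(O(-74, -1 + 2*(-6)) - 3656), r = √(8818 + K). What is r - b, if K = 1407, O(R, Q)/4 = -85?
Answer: 5*√409 - 6*I*√111 ≈ 101.12 - 63.214*I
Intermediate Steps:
O(R, Q) = -340 (O(R, Q) = 4*(-85) = -340)
r = 5*√409 (r = √(8818 + 1407) = √10225 = 5*√409 ≈ 101.12)
b = 6*I*√111 (b = √(-340 - 3656) = √(-3996) = 6*I*√111 ≈ 63.214*I)
r - b = 5*√409 - 6*I*√111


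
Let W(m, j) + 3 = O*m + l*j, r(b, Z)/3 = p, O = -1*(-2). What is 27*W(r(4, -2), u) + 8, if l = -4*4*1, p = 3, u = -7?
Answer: 3437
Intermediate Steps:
O = 2
l = -16 (l = -16*1 = -16)
r(b, Z) = 9 (r(b, Z) = 3*3 = 9)
W(m, j) = -3 - 16*j + 2*m (W(m, j) = -3 + (2*m - 16*j) = -3 + (-16*j + 2*m) = -3 - 16*j + 2*m)
27*W(r(4, -2), u) + 8 = 27*(-3 - 16*(-7) + 2*9) + 8 = 27*(-3 + 112 + 18) + 8 = 27*127 + 8 = 3429 + 8 = 3437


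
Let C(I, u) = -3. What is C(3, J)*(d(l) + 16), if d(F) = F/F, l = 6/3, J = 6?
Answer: -51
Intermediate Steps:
l = 2 (l = 6*(1/3) = 2)
d(F) = 1
C(3, J)*(d(l) + 16) = -3*(1 + 16) = -3*17 = -51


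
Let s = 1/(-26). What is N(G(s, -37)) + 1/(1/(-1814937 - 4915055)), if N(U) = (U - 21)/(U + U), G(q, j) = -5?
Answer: -33649947/5 ≈ -6.7300e+6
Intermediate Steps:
s = -1/26 ≈ -0.038462
N(U) = (-21 + U)/(2*U) (N(U) = (-21 + U)/((2*U)) = (-21 + U)*(1/(2*U)) = (-21 + U)/(2*U))
N(G(s, -37)) + 1/(1/(-1814937 - 4915055)) = (½)*(-21 - 5)/(-5) + 1/(1/(-1814937 - 4915055)) = (½)*(-⅕)*(-26) + 1/(1/(-6729992)) = 13/5 + 1/(-1/6729992) = 13/5 - 6729992 = -33649947/5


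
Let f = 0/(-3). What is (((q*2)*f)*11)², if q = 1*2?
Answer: 0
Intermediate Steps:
f = 0 (f = 0*(-⅓) = 0)
q = 2
(((q*2)*f)*11)² = (((2*2)*0)*11)² = ((4*0)*11)² = (0*11)² = 0² = 0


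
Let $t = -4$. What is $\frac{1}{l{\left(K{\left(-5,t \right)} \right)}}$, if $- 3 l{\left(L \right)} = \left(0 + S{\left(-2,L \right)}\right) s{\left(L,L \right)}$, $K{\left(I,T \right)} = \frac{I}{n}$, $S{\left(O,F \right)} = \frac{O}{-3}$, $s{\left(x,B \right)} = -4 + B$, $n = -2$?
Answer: $3$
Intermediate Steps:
$S{\left(O,F \right)} = - \frac{O}{3}$ ($S{\left(O,F \right)} = O \left(- \frac{1}{3}\right) = - \frac{O}{3}$)
$K{\left(I,T \right)} = - \frac{I}{2}$ ($K{\left(I,T \right)} = \frac{I}{-2} = I \left(- \frac{1}{2}\right) = - \frac{I}{2}$)
$l{\left(L \right)} = \frac{8}{9} - \frac{2 L}{9}$ ($l{\left(L \right)} = - \frac{\left(0 - - \frac{2}{3}\right) \left(-4 + L\right)}{3} = - \frac{\left(0 + \frac{2}{3}\right) \left(-4 + L\right)}{3} = - \frac{\frac{2}{3} \left(-4 + L\right)}{3} = - \frac{- \frac{8}{3} + \frac{2 L}{3}}{3} = \frac{8}{9} - \frac{2 L}{9}$)
$\frac{1}{l{\left(K{\left(-5,t \right)} \right)}} = \frac{1}{\frac{8}{9} - \frac{2 \left(\left(- \frac{1}{2}\right) \left(-5\right)\right)}{9}} = \frac{1}{\frac{8}{9} - \frac{5}{9}} = \frac{1}{\frac{1}{3}} = 3$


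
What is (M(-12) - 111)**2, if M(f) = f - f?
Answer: 12321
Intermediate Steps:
M(f) = 0
(M(-12) - 111)**2 = (0 - 111)**2 = (-111)**2 = 12321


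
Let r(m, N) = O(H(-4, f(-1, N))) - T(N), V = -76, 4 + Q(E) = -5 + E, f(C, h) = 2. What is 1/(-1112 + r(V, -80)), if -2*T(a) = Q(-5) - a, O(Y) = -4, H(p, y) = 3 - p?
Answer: -1/1083 ≈ -0.00092336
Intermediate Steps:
Q(E) = -9 + E (Q(E) = -4 + (-5 + E) = -9 + E)
T(a) = 7 + a/2 (T(a) = -((-9 - 5) - a)/2 = -(-14 - a)/2 = 7 + a/2)
r(m, N) = -11 - N/2 (r(m, N) = -4 - (7 + N/2) = -4 + (-7 - N/2) = -11 - N/2)
1/(-1112 + r(V, -80)) = 1/(-1112 + (-11 - ½*(-80))) = 1/(-1112 + (-11 + 40)) = 1/(-1112 + 29) = 1/(-1083) = -1/1083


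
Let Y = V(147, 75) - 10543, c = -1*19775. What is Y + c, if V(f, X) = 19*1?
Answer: -30299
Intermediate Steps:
V(f, X) = 19
c = -19775
Y = -10524 (Y = 19 - 10543 = -10524)
Y + c = -10524 - 19775 = -30299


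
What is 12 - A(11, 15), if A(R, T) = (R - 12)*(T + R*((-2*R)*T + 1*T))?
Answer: -3438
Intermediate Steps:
A(R, T) = (-12 + R)*(T + R*(T - 2*R*T)) (A(R, T) = (-12 + R)*(T + R*(-2*R*T + T)) = (-12 + R)*(T + R*(T - 2*R*T)))
12 - A(11, 15) = 12 - 15*(-12 - 11*11 - 2*11**3 + 25*11**2) = 12 - 15*(-12 - 121 - 2*1331 + 25*121) = 12 - 15*(-12 - 121 - 2662 + 3025) = 12 - 15*230 = 12 - 1*3450 = 12 - 3450 = -3438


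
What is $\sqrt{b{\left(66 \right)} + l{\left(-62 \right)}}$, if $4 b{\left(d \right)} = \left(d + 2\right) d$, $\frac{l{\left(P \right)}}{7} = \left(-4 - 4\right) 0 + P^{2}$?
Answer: $\sqrt{28030} \approx 167.42$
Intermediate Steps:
$l{\left(P \right)} = 7 P^{2}$ ($l{\left(P \right)} = 7 \left(\left(-4 - 4\right) 0 + P^{2}\right) = 7 \left(\left(-8\right) 0 + P^{2}\right) = 7 \left(0 + P^{2}\right) = 7 P^{2}$)
$b{\left(d \right)} = \frac{d \left(2 + d\right)}{4}$ ($b{\left(d \right)} = \frac{\left(d + 2\right) d}{4} = \frac{\left(2 + d\right) d}{4} = \frac{d \left(2 + d\right)}{4}$)
$\sqrt{b{\left(66 \right)} + l{\left(-62 \right)}} = \sqrt{\frac{1}{4} \cdot 66 \left(2 + 66\right) + 7 \left(-62\right)^{2}} = \sqrt{\frac{1}{4} \cdot 66 \cdot 68 + 7 \cdot 3844} = \sqrt{1122 + 26908} = \sqrt{28030}$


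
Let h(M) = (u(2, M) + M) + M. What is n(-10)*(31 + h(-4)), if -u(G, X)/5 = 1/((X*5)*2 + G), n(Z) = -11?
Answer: -9669/38 ≈ -254.45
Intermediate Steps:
u(G, X) = -5/(G + 10*X) (u(G, X) = -5/((X*5)*2 + G) = -5/((5*X)*2 + G) = -5/(10*X + G) = -5/(G + 10*X))
h(M) = -5/(2 + 10*M) + 2*M (h(M) = (-5/(2 + 10*M) + M) + M = (M - 5/(2 + 10*M)) + M = -5/(2 + 10*M) + 2*M)
n(-10)*(31 + h(-4)) = -11*(31 + (-5 + 4*(-4)*(1 + 5*(-4)))/(2*(1 + 5*(-4)))) = -11*(31 + (-5 + 4*(-4)*(1 - 20))/(2*(1 - 20))) = -11*(31 + (½)*(-5 + 4*(-4)*(-19))/(-19)) = -11*(31 + (½)*(-1/19)*(-5 + 304)) = -11*(31 + (½)*(-1/19)*299) = -11*(31 - 299/38) = -11*879/38 = -9669/38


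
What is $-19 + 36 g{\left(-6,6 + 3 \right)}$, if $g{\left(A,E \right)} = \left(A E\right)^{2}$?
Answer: $104957$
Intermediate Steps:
$g{\left(A,E \right)} = A^{2} E^{2}$
$-19 + 36 g{\left(-6,6 + 3 \right)} = -19 + 36 \left(-6\right)^{2} \left(6 + 3\right)^{2} = -19 + 36 \cdot 36 \cdot 9^{2} = -19 + 36 \cdot 36 \cdot 81 = -19 + 36 \cdot 2916 = -19 + 104976 = 104957$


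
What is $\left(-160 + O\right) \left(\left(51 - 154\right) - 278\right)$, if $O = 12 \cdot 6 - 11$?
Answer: $37719$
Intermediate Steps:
$O = 61$ ($O = 72 - 11 = 61$)
$\left(-160 + O\right) \left(\left(51 - 154\right) - 278\right) = \left(-160 + 61\right) \left(\left(51 - 154\right) - 278\right) = - 99 \left(-103 - 278\right) = \left(-99\right) \left(-381\right) = 37719$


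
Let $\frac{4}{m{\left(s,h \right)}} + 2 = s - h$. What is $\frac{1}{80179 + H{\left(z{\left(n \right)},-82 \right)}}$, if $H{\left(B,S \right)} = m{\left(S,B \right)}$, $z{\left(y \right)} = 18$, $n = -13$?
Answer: $\frac{51}{4089127} \approx 1.2472 \cdot 10^{-5}$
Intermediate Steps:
$m{\left(s,h \right)} = \frac{4}{-2 + s - h}$ ($m{\left(s,h \right)} = \frac{4}{-2 - \left(h - s\right)} = \frac{4}{-2 + s - h}$)
$H{\left(B,S \right)} = \frac{4}{-2 + S - B}$
$\frac{1}{80179 + H{\left(z{\left(n \right)},-82 \right)}} = \frac{1}{80179 - \frac{4}{2 + 18 - -82}} = \frac{1}{80179 - \frac{4}{2 + 18 + 82}} = \frac{1}{80179 - \frac{4}{102}} = \frac{1}{80179 - \frac{2}{51}} = \frac{1}{\frac{4089127}{51}} = \frac{51}{4089127}$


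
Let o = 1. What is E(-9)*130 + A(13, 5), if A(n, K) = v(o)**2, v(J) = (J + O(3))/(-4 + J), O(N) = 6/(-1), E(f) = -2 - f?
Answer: 8215/9 ≈ 912.78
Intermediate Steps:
O(N) = -6 (O(N) = 6*(-1) = -6)
v(J) = (-6 + J)/(-4 + J) (v(J) = (J - 6)/(-4 + J) = (-6 + J)/(-4 + J))
A(n, K) = 25/9 (A(n, K) = ((-6 + 1)/(-4 + 1))**2 = (-5/(-3))**2 = (-1/3*(-5))**2 = (5/3)**2 = 25/9)
E(-9)*130 + A(13, 5) = (-2 - 1*(-9))*130 + 25/9 = (-2 + 9)*130 + 25/9 = 7*130 + 25/9 = 910 + 25/9 = 8215/9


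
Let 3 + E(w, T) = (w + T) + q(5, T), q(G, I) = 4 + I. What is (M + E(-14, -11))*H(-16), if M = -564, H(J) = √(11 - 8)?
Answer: -599*√3 ≈ -1037.5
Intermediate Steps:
H(J) = √3
E(w, T) = 1 + w + 2*T (E(w, T) = -3 + ((w + T) + (4 + T)) = -3 + ((T + w) + (4 + T)) = -3 + (4 + w + 2*T) = 1 + w + 2*T)
(M + E(-14, -11))*H(-16) = (-564 + (1 - 14 + 2*(-11)))*√3 = (-564 + (1 - 14 - 22))*√3 = (-564 - 35)*√3 = -599*√3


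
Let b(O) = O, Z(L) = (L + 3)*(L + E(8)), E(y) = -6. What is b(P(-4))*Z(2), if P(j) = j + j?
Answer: 160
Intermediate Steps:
Z(L) = (-6 + L)*(3 + L) (Z(L) = (L + 3)*(L - 6) = (3 + L)*(-6 + L) = (-6 + L)*(3 + L))
P(j) = 2*j
b(P(-4))*Z(2) = (2*(-4))*(-18 + 2² - 3*2) = -8*(-18 + 4 - 6) = -8*(-20) = 160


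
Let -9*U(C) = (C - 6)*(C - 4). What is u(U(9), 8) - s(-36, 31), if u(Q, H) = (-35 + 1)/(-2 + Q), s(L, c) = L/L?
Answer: 91/11 ≈ 8.2727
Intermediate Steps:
s(L, c) = 1
U(C) = -(-6 + C)*(-4 + C)/9 (U(C) = -(C - 6)*(C - 4)/9 = -(-6 + C)*(-4 + C)/9)
u(Q, H) = -34/(-2 + Q)
u(U(9), 8) - s(-36, 31) = -34/(-2 + (-8/3 - ⅑*9² + (10/9)*9)) - 1*1 = -34/(-2 + (-8/3 - ⅑*81 + 10)) - 1 = -34/(-2 + (-8/3 - 9 + 10)) - 1 = -34/(-2 - 5/3) - 1 = -34/(-11/3) - 1 = -34*(-3/11) - 1 = 102/11 - 1 = 91/11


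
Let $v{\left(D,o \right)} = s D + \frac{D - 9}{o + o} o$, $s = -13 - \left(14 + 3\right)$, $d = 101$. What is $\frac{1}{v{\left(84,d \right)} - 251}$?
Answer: $- \frac{2}{5467} \approx -0.00036583$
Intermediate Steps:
$s = -30$ ($s = -13 - 17 = -30$)
$v{\left(D,o \right)} = - \frac{9}{2} - \frac{59 D}{2}$ ($v{\left(D,o \right)} = - 30 D + \frac{D - 9}{o + o} o = - 30 D + \frac{-9 + D}{2 o} o = - 30 D + \left(- \frac{9}{2} + \frac{D}{2}\right) = - \frac{9}{2} - \frac{59 D}{2}$)
$\frac{1}{v{\left(84,d \right)} - 251} = \frac{1}{\left(- \frac{9}{2} - 2478\right) - 251} = \frac{1}{- \frac{4965}{2} - 251} = \frac{1}{- \frac{5467}{2}} = - \frac{2}{5467}$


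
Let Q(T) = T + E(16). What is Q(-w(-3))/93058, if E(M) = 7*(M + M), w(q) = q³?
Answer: 251/93058 ≈ 0.0026972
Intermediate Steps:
E(M) = 14*M (E(M) = 7*(2*M) = 14*M)
Q(T) = 224 + T (Q(T) = T + 14*16 = T + 224 = 224 + T)
Q(-w(-3))/93058 = (224 - 1*(-3)³)/93058 = (224 - 1*(-27))*(1/93058) = (224 + 27)*(1/93058) = 251*(1/93058) = 251/93058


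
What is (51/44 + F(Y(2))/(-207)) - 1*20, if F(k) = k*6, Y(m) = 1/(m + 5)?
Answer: -400495/21252 ≈ -18.845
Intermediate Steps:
Y(m) = 1/(5 + m)
F(k) = 6*k
(51/44 + F(Y(2))/(-207)) - 1*20 = (51/44 + (6/(5 + 2))/(-207)) - 1*20 = (51*(1/44) + (6/7)*(-1/207)) - 20 = (51/44 + (6*(⅐))*(-1/207)) - 20 = (51/44 + (6/7)*(-1/207)) - 20 = (51/44 - 2/483) - 20 = 24545/21252 - 20 = -400495/21252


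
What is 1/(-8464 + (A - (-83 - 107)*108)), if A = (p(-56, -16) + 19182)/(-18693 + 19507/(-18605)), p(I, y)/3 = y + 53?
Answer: 347802772/4192751272967 ≈ 8.2953e-5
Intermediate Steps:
p(I, y) = 159 + 3*y (p(I, y) = 3*(y + 53) = 3*(53 + y) = 159 + 3*y)
A = -358946265/347802772 (A = ((159 + 3*(-16)) + 19182)/(-18693 + 19507/(-18605)) = ((159 - 48) + 19182)/(-18693 + 19507*(-1/18605)) = (111 + 19182)/(-18693 - 19507/18605) = 19293/(-347802772/18605) = 19293*(-18605/347802772) = -358946265/347802772 ≈ -1.0320)
1/(-8464 + (A - (-83 - 107)*108)) = 1/(-8464 + (-358946265/347802772 - (-83 - 107)*108)) = 1/(-8464 + (-358946265/347802772 - (-190)*108)) = 1/(-8464 + (-358946265/347802772 - 1*(-20520))) = 1/(-8464 + (-358946265/347802772 + 20520)) = 1/(-8464 + 7136553935175/347802772) = 1/(4192751272967/347802772) = 347802772/4192751272967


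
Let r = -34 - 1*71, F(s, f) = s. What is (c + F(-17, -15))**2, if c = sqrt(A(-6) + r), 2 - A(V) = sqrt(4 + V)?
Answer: (17 - sqrt(-103 - I*sqrt(2)))**2 ≈ 183.63 + 343.66*I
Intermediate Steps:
A(V) = 2 - sqrt(4 + V)
r = -105 (r = -34 - 71 = -105)
c = sqrt(-103 - I*sqrt(2)) (c = sqrt((2 - sqrt(4 - 6)) - 105) = sqrt((2 - sqrt(-2)) - 105) = sqrt((2 - I*sqrt(2)) - 105) = sqrt(-103 - I*sqrt(2)) ≈ 0.06967 - 10.149*I)
(c + F(-17, -15))**2 = (sqrt(-103 - I*sqrt(2)) - 17)**2 = (-17 + sqrt(-103 - I*sqrt(2)))**2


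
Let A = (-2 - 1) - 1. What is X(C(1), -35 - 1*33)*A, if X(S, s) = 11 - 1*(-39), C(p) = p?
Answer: -200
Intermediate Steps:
A = -4 (A = -3 - 1 = -4)
X(S, s) = 50 (X(S, s) = 11 + 39 = 50)
X(C(1), -35 - 1*33)*A = 50*(-4) = -200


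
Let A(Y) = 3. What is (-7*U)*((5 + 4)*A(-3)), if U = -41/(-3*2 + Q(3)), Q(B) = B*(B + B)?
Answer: 2583/4 ≈ 645.75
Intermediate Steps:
Q(B) = 2*B**2 (Q(B) = B*(2*B) = 2*B**2)
U = -41/12 (U = -41/(-3*2 + 2*3**2) = -41/(-6 + 2*9) = -41/(-6 + 18) = -41/12 ≈ -3.4167)
(-7*U)*((5 + 4)*A(-3)) = (-7*(-41/12))*((5 + 4)*3) = 287*(9*3)/12 = (287/12)*27 = 2583/4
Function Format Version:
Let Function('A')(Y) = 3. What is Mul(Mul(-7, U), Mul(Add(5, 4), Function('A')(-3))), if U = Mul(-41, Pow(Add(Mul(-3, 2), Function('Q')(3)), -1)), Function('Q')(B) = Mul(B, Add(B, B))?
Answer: Rational(2583, 4) ≈ 645.75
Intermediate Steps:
Function('Q')(B) = Mul(2, Pow(B, 2)) (Function('Q')(B) = Mul(B, Mul(2, B)) = Mul(2, Pow(B, 2)))
U = Rational(-41, 12) (U = Mul(-41, Pow(Add(Mul(-3, 2), Mul(2, Pow(3, 2))), -1)) = Mul(-41, Pow(Add(-6, Mul(2, 9)), -1)) = Mul(-41, Pow(Add(-6, 18), -1)) = Mul(-41, Pow(12, -1)) = Mul(-41, Rational(1, 12)) = Rational(-41, 12) ≈ -3.4167)
Mul(Mul(-7, U), Mul(Add(5, 4), Function('A')(-3))) = Mul(Mul(-7, Rational(-41, 12)), Mul(Add(5, 4), 3)) = Mul(Rational(287, 12), Mul(9, 3)) = Mul(Rational(287, 12), 27) = Rational(2583, 4)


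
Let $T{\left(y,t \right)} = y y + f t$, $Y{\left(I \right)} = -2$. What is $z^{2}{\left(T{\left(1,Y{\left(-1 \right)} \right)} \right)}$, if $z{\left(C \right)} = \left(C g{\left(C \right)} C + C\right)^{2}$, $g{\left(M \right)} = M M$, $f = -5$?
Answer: $46087976414658816$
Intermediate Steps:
$g{\left(M \right)} = M^{2}$
$T{\left(y,t \right)} = y^{2} - 5 t$ ($T{\left(y,t \right)} = y y - 5 t = y^{2} - 5 t$)
$z{\left(C \right)} = \left(C + C^{4}\right)^{2}$ ($z{\left(C \right)} = \left(C C^{2} C + C\right)^{2} = \left(C^{3} C + C\right)^{2} = \left(C^{4} + C\right)^{2} = \left(C + C^{4}\right)^{2}$)
$z^{2}{\left(T{\left(1,Y{\left(-1 \right)} \right)} \right)} = \left(\left(1^{2} - -10\right)^{2} \left(1 + \left(1^{2} - -10\right)^{3}\right)^{2}\right)^{2} = \left(\left(1 + 10\right)^{2} \left(1 + \left(1 + 10\right)^{3}\right)^{2}\right)^{2} = \left(11^{2} \left(1 + 11^{3}\right)^{2}\right)^{2} = \left(121 \left(1 + 1331\right)^{2}\right)^{2} = \left(121 \cdot 1332^{2}\right)^{2} = \left(121 \cdot 1774224\right)^{2} = 214681104^{2} = 46087976414658816$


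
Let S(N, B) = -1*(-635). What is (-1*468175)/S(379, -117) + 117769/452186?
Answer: -42325479447/57427622 ≈ -737.02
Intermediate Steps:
S(N, B) = 635
(-1*468175)/S(379, -117) + 117769/452186 = -1*468175/635 + 117769/452186 = -468175*1/635 + 117769*(1/452186) = -93635/127 + 117769/452186 = -42325479447/57427622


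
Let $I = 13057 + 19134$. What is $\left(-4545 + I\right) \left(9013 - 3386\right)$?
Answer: $155564042$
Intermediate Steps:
$I = 32191$
$\left(-4545 + I\right) \left(9013 - 3386\right) = \left(-4545 + 32191\right) \left(9013 - 3386\right) = 27646 \cdot 5627 = 155564042$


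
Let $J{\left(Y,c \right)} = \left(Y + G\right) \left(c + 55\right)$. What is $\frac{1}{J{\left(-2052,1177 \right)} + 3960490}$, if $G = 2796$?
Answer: $\frac{1}{4877098} \approx 2.0504 \cdot 10^{-7}$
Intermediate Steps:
$J{\left(Y,c \right)} = \left(55 + c\right) \left(2796 + Y\right)$ ($J{\left(Y,c \right)} = \left(Y + 2796\right) \left(c + 55\right) = \left(2796 + Y\right) \left(55 + c\right) = \left(55 + c\right) \left(2796 + Y\right)$)
$\frac{1}{J{\left(-2052,1177 \right)} + 3960490} = \frac{1}{\left(153780 + 55 \left(-2052\right) + 2796 \cdot 1177 - 2415204\right) + 3960490} = \frac{1}{\left(153780 - 112860 + 3290892 - 2415204\right) + 3960490} = \frac{1}{916608 + 3960490} = \frac{1}{4877098}$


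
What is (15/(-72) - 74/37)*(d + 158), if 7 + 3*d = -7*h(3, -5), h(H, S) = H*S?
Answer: -7579/18 ≈ -421.06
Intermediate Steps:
d = 98/3 (d = -7/3 + (-21*(-5))/3 = -7/3 + (-7*(-15))/3 = -7/3 + (⅓)*105 = -7/3 + 35 = 98/3 ≈ 32.667)
(15/(-72) - 74/37)*(d + 158) = (15/(-72) - 74/37)*(98/3 + 158) = (15*(-1/72) - 74*1/37)*(572/3) = (-5/24 - 2)*(572/3) = -53/24*572/3 = -7579/18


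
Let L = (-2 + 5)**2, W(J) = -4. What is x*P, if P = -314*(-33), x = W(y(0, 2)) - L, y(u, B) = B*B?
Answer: -134706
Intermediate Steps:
y(u, B) = B**2
L = 9 (L = 3**2 = 9)
x = -13 (x = -4 - 1*9 = -4 - 9 = -13)
P = 10362
x*P = -13*10362 = -134706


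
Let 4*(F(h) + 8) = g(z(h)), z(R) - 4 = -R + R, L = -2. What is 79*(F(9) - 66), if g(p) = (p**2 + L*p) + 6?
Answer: -11139/2 ≈ -5569.5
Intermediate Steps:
z(R) = 4 (z(R) = 4 + (-R + R) = 4 + 0 = 4)
g(p) = 6 + p**2 - 2*p (g(p) = (p**2 - 2*p) + 6 = 6 + p**2 - 2*p)
F(h) = -9/2 (F(h) = -8 + (6 + 4**2 - 2*4)/4 = -8 + (6 + 16 - 8)/4 = -8 + (1/4)*14 = -8 + 7/2 = -9/2)
79*(F(9) - 66) = 79*(-9/2 - 66) = 79*(-141/2) = -11139/2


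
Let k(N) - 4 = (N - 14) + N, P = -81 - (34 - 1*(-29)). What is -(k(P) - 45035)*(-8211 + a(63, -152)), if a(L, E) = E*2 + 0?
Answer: -386010495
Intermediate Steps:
a(L, E) = 2*E (a(L, E) = 2*E + 0 = 2*E)
P = -144 (P = -81 - (34 + 29) = -81 - 1*63 = -81 - 63 = -144)
k(N) = -10 + 2*N (k(N) = 4 + ((N - 14) + N) = 4 + ((-14 + N) + N) = 4 + (-14 + 2*N) = -10 + 2*N)
-(k(P) - 45035)*(-8211 + a(63, -152)) = -((-10 + 2*(-144)) - 45035)*(-8211 + 2*(-152)) = -((-10 - 288) - 45035)*(-8211 - 304) = -(-298 - 45035)*(-8515) = -(-45333)*(-8515) = -1*386010495 = -386010495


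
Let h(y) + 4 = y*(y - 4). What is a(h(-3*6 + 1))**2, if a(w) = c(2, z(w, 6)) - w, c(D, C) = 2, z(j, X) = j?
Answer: 123201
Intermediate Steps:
h(y) = -4 + y*(-4 + y) (h(y) = -4 + y*(y - 4) = -4 + y*(-4 + y))
a(w) = 2 - w
a(h(-3*6 + 1))**2 = (2 - (-4 + (-3*6 + 1)**2 - 4*(-3*6 + 1)))**2 = (2 - (-4 + (-18 + 1)**2 - 4*(-18 + 1)))**2 = (2 - (-4 + (-17)**2 - 4*(-17)))**2 = (2 - (-4 + 289 + 68))**2 = (2 - 1*353)**2 = (2 - 353)**2 = (-351)**2 = 123201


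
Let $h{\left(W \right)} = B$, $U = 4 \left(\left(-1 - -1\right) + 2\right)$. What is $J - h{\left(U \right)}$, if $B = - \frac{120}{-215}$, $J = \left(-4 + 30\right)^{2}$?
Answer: $\frac{29044}{43} \approx 675.44$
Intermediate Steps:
$U = 8$ ($U = 4 \left(\left(-1 + 1\right) + 2\right) = 4 \left(0 + 2\right) = 4 \cdot 2 = 8$)
$J = 676$ ($J = 26^{2} = 676$)
$B = \frac{24}{43}$ ($B = \left(-120\right) \left(- \frac{1}{215}\right) = \frac{24}{43} \approx 0.55814$)
$h{\left(W \right)} = \frac{24}{43}$
$J - h{\left(U \right)} = 676 - \frac{24}{43} = \frac{29044}{43}$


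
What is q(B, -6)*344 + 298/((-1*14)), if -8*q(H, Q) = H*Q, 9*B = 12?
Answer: 2259/7 ≈ 322.71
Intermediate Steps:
B = 4/3 (B = (⅑)*12 = 4/3 ≈ 1.3333)
q(H, Q) = -H*Q/8
q(B, -6)*344 + 298/((-1*14)) = -⅛*4/3*(-6)*344 + 298/((-1*14)) = 1*344 + 298/(-14) = 344 + 298*(-1/14) = 344 - 149/7 = 2259/7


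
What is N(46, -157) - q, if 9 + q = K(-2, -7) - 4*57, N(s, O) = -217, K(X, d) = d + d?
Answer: 34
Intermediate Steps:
K(X, d) = 2*d
q = -251 (q = -9 + (2*(-7) - 4*57) = -9 + (-14 - 228) = -9 - 242 = -251)
N(46, -157) - q = -217 - 1*(-251) = -217 + 251 = 34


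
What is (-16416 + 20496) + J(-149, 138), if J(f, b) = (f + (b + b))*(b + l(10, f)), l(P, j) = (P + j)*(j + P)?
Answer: 2475373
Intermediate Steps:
l(P, j) = (P + j)² (l(P, j) = (P + j)*(P + j) = (P + j)²)
J(f, b) = (b + (10 + f)²)*(f + 2*b) (J(f, b) = (f + (b + b))*(b + (10 + f)²) = (f + 2*b)*(b + (10 + f)²) = (b + (10 + f)²)*(f + 2*b))
(-16416 + 20496) + J(-149, 138) = (-16416 + 20496) + (2*138² + 138*(-149) - 149*(10 - 149)² + 2*138*(10 - 149)²) = 4080 + (2*19044 - 20562 - 149*(-139)² + 2*138*(-139)²) = 4080 + (38088 - 20562 - 149*19321 + 2*138*19321) = 4080 + (38088 - 20562 - 2878829 + 5332596) = 4080 + 2471293 = 2475373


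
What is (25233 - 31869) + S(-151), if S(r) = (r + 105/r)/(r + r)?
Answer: -151295983/22801 ≈ -6635.5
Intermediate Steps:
S(r) = (r + 105/r)/(2*r) (S(r) = (r + 105/r)/((2*r)) = (r + 105/r)*(1/(2*r)) = (r + 105/r)/(2*r))
(25233 - 31869) + S(-151) = (25233 - 31869) + (1/2)*(105 + (-151)**2)/(-151)**2 = -6636 + (1/2)*(1/22801)*(105 + 22801) = -6636 + (1/2)*(1/22801)*22906 = -6636 + 11453/22801 = -151295983/22801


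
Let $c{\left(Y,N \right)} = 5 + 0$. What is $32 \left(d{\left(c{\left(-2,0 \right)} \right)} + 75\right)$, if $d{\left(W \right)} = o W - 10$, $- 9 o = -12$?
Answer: $\frac{6880}{3} \approx 2293.3$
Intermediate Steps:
$o = \frac{4}{3}$ ($o = \left(- \frac{1}{9}\right) \left(-12\right) = \frac{4}{3} \approx 1.3333$)
$c{\left(Y,N \right)} = 5$
$d{\left(W \right)} = -10 + \frac{4 W}{3}$ ($d{\left(W \right)} = \frac{4 W}{3} - 10 = -10 + \frac{4 W}{3}$)
$32 \left(d{\left(c{\left(-2,0 \right)} \right)} + 75\right) = 32 \left(\left(-10 + \frac{4}{3} \cdot 5\right) + 75\right) = 32 \left(\left(-10 + \frac{20}{3}\right) + 75\right) = 32 \left(- \frac{10}{3} + 75\right) = 32 \cdot \frac{215}{3} = \frac{6880}{3}$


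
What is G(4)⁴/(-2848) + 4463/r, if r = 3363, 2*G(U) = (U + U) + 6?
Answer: 4636061/9577824 ≈ 0.48404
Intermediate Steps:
G(U) = 3 + U (G(U) = ((U + U) + 6)/2 = (2*U + 6)/2 = (6 + 2*U)/2 = 3 + U)
G(4)⁴/(-2848) + 4463/r = (3 + 4)⁴/(-2848) + 4463/3363 = 7⁴*(-1/2848) + 4463*(1/3363) = 2401*(-1/2848) + 4463/3363 = -2401/2848 + 4463/3363 = 4636061/9577824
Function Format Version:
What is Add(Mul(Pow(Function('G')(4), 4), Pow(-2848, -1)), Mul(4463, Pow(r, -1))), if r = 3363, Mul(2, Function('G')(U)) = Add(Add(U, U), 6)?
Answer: Rational(4636061, 9577824) ≈ 0.48404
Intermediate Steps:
Function('G')(U) = Add(3, U) (Function('G')(U) = Mul(Rational(1, 2), Add(Add(U, U), 6)) = Mul(Rational(1, 2), Add(Mul(2, U), 6)) = Mul(Rational(1, 2), Add(6, Mul(2, U))) = Add(3, U))
Add(Mul(Pow(Function('G')(4), 4), Pow(-2848, -1)), Mul(4463, Pow(r, -1))) = Add(Mul(Pow(Add(3, 4), 4), Pow(-2848, -1)), Mul(4463, Pow(3363, -1))) = Add(Mul(Pow(7, 4), Rational(-1, 2848)), Mul(4463, Rational(1, 3363))) = Add(Mul(2401, Rational(-1, 2848)), Rational(4463, 3363)) = Add(Rational(-2401, 2848), Rational(4463, 3363)) = Rational(4636061, 9577824)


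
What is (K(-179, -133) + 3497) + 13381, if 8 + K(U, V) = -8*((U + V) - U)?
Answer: 17934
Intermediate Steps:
K(U, V) = -8 - 8*V (K(U, V) = -8 - 8*((U + V) - U) = -8 - 8*V)
(K(-179, -133) + 3497) + 13381 = ((-8 - 8*(-133)) + 3497) + 13381 = ((-8 + 1064) + 3497) + 13381 = (1056 + 3497) + 13381 = 4553 + 13381 = 17934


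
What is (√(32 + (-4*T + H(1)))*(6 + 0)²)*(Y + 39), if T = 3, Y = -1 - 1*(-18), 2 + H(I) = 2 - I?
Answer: 2016*√19 ≈ 8787.5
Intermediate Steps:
H(I) = -I (H(I) = -2 + (2 - I) = -I)
Y = 17 (Y = -1 + 18 = 17)
(√(32 + (-4*T + H(1)))*(6 + 0)²)*(Y + 39) = (√(32 + (-4*3 - 1*1))*(6 + 0)²)*(17 + 39) = (√(32 + (-12 - 1))*6²)*56 = (√(32 - 13)*36)*56 = (√19*36)*56 = (36*√19)*56 = 2016*√19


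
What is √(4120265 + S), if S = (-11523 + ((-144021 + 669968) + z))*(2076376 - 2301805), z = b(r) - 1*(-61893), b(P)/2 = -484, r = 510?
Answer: 4*I*√8106014341 ≈ 3.6013e+5*I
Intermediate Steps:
b(P) = -968 (b(P) = 2*(-484) = -968)
z = 60925 (z = -968 - 1*(-61893) = -968 + 61893 = 60925)
S = -129700349721 (S = (-11523 + ((-144021 + 669968) + 60925))*(2076376 - 2301805) = (-11523 + (525947 + 60925))*(-225429) = (-11523 + 586872)*(-225429) = 575349*(-225429) = -129700349721)
√(4120265 + S) = √(4120265 - 129700349721) = √(-129696229456) = 4*I*√8106014341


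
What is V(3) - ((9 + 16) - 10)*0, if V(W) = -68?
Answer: -68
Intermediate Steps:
V(3) - ((9 + 16) - 10)*0 = -68 - ((9 + 16) - 10)*0 = -68 - (25 - 10)*0 = -68 - 15*0 = -68 - 1*0 = -68 + 0 = -68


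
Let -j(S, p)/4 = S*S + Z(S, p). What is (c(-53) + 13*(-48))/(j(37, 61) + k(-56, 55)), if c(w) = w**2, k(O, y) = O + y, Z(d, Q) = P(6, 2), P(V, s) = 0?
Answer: -2185/5477 ≈ -0.39894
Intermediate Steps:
Z(d, Q) = 0
j(S, p) = -4*S**2 (j(S, p) = -4*(S*S + 0) = -4*(S**2 + 0) = -4*S**2)
(c(-53) + 13*(-48))/(j(37, 61) + k(-56, 55)) = ((-53)**2 + 13*(-48))/(-4*37**2 + (-56 + 55)) = (2809 - 624)/(-4*1369 - 1) = 2185/(-5476 - 1) = 2185/(-5477) = 2185*(-1/5477) = -2185/5477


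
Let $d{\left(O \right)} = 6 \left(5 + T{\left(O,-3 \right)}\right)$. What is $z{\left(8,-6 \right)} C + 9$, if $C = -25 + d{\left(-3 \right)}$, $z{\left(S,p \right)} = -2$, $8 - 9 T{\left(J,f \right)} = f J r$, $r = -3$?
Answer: $- \frac{143}{3} \approx -47.667$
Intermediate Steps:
$T{\left(J,f \right)} = \frac{8}{9} + \frac{J f}{3}$ ($T{\left(J,f \right)} = \frac{8}{9} - \frac{f J \left(-3\right)}{9} = \frac{8}{9} - \frac{J f \left(-3\right)}{9} = \frac{8}{9} - \frac{\left(-3\right) J f}{9} = \frac{8}{9} + \frac{J f}{3}$)
$d{\left(O \right)} = \frac{106}{3} - 6 O$ ($d{\left(O \right)} = 6 \left(5 + \left(\frac{8}{9} + \frac{1}{3} O \left(-3\right)\right)\right) = 6 \left(5 - \left(- \frac{8}{9} + O\right)\right) = 6 \left(\frac{53}{9} - O\right) = \frac{106}{3} - 6 O$)
$C = \frac{85}{3}$ ($C = -25 + \left(\frac{106}{3} - -18\right) = -25 + \left(\frac{106}{3} + 18\right) = -25 + \frac{160}{3} = \frac{85}{3} \approx 28.333$)
$z{\left(8,-6 \right)} C + 9 = \left(-2\right) \frac{85}{3} + 9 = - \frac{170}{3} + 9 = - \frac{143}{3}$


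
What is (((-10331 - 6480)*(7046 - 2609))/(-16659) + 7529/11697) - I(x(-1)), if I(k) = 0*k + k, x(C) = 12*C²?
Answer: 32232262682/7217049 ≈ 4466.1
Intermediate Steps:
I(k) = k (I(k) = 0 + k = k)
(((-10331 - 6480)*(7046 - 2609))/(-16659) + 7529/11697) - I(x(-1)) = (((-10331 - 6480)*(7046 - 2609))/(-16659) + 7529/11697) - 12*(-1)² = (-16811*4437*(-1/16659) + 7529*(1/11697)) - 12 = (-74590407*(-1/16659) + 7529/11697) - 1*12 = (8287823/1851 + 7529/11697) - 12 = 32318867270/7217049 - 12 = 32232262682/7217049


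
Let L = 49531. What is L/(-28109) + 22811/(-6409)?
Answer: -958638578/180150581 ≈ -5.3213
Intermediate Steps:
L/(-28109) + 22811/(-6409) = 49531/(-28109) + 22811/(-6409) = 49531*(-1/28109) + 22811*(-1/6409) = -49531/28109 - 22811/6409 = -958638578/180150581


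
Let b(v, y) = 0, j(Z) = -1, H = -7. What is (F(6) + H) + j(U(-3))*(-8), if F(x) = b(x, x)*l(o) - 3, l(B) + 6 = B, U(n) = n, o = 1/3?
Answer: -2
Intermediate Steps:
o = ⅓ (o = 1*(⅓) = ⅓ ≈ 0.33333)
l(B) = -6 + B
F(x) = -3 (F(x) = 0*(-6 + ⅓) - 3 = 0*(-17/3) - 3 = 0 - 3 = -3)
(F(6) + H) + j(U(-3))*(-8) = (-3 - 7) - 1*(-8) = -10 + 8 = -2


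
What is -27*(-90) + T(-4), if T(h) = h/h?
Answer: 2431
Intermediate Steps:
T(h) = 1
-27*(-90) + T(-4) = -27*(-90) + 1 = 2430 + 1 = 2431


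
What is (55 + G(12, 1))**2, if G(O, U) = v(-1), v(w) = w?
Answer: 2916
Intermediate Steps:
G(O, U) = -1
(55 + G(12, 1))**2 = (55 - 1)**2 = 54**2 = 2916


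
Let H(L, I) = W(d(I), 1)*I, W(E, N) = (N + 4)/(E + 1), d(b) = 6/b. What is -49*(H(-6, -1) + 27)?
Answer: -1372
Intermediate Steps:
W(E, N) = (4 + N)/(1 + E)
H(L, I) = 5*I/(1 + 6/I) (H(L, I) = ((4 + 1)/(1 + 6/I))*I = (5/(1 + 6/I))*I = 5*I/(1 + 6/I))
-49*(H(-6, -1) + 27) = -49*(5*(-1)²/(6 - 1) + 27) = -49*(5*1/5 + 27) = -49*(5*1*(⅕) + 27) = -49*(1 + 27) = -49*28 = -1372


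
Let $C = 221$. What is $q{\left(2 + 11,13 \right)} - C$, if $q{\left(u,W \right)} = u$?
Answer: $-208$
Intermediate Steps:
$q{\left(2 + 11,13 \right)} - C = \left(2 + 11\right) - 221 = 13 - 221 = -208$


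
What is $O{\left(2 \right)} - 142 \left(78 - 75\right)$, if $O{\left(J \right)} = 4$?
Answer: $-422$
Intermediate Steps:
$O{\left(2 \right)} - 142 \left(78 - 75\right) = 4 - 142 \left(78 - 75\right) = 4 - 426 = -422$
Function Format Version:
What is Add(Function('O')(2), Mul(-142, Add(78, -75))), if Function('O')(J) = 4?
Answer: -422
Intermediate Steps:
Add(Function('O')(2), Mul(-142, Add(78, -75))) = Add(4, Mul(-142, Add(78, -75))) = Add(4, Mul(-142, 3)) = Add(4, -426) = -422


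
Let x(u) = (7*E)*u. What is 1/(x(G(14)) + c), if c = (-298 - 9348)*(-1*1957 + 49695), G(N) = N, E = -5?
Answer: -1/460481238 ≈ -2.1716e-9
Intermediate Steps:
x(u) = -35*u (x(u) = (7*(-5))*u = -35*u)
c = -460480748 (c = -9646*(-1957 + 49695) = -9646*47738 = -460480748)
1/(x(G(14)) + c) = 1/(-35*14 - 460480748) = 1/(-490 - 460480748) = 1/(-460481238) = -1/460481238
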